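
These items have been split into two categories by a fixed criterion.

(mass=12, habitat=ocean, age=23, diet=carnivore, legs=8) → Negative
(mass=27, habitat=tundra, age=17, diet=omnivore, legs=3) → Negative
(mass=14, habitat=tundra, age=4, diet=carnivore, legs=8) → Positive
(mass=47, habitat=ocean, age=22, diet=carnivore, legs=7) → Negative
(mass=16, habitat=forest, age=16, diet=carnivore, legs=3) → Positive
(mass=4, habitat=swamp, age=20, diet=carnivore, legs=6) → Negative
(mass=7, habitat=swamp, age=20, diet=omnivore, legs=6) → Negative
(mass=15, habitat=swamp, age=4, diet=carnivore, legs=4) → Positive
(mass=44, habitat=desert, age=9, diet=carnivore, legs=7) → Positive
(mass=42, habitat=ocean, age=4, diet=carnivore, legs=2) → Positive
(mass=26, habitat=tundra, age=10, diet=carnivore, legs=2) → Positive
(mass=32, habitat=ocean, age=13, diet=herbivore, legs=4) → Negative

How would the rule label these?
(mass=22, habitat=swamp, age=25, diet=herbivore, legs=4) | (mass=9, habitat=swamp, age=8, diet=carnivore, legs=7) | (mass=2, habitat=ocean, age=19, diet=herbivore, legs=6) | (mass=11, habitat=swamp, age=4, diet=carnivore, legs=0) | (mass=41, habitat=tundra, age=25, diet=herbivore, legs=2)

Negative, Positive, Negative, Positive, Negative

One predicate separates the groups cleanly: diet is carnivore AND age ≤ 16.
(mass=22, habitat=swamp, age=25, diet=herbivore, legs=4) → diet is herbivore, age = 25 → Negative.
(mass=9, habitat=swamp, age=8, diet=carnivore, legs=7) → diet is carnivore, age = 8 → Positive.
(mass=2, habitat=ocean, age=19, diet=herbivore, legs=6) → diet is herbivore, age = 19 → Negative.
(mass=11, habitat=swamp, age=4, diet=carnivore, legs=0) → diet is carnivore, age = 4 → Positive.
(mass=41, habitat=tundra, age=25, diet=herbivore, legs=2) → diet is herbivore, age = 25 → Negative.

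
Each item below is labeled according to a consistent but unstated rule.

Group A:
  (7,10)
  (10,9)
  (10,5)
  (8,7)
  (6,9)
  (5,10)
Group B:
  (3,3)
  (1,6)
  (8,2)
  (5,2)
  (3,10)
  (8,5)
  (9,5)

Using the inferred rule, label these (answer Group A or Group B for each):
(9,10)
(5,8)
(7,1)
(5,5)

Group A, Group B, Group B, Group B

Every 'Group A' example satisfies: sum ≥ 15. None of the 'Group B' examples do.
(9,10): Group A (9+10 = 19). (5,8): Group B (5+8 = 13). (7,1): Group B (7+1 = 8). (5,5): Group B (5+5 = 10).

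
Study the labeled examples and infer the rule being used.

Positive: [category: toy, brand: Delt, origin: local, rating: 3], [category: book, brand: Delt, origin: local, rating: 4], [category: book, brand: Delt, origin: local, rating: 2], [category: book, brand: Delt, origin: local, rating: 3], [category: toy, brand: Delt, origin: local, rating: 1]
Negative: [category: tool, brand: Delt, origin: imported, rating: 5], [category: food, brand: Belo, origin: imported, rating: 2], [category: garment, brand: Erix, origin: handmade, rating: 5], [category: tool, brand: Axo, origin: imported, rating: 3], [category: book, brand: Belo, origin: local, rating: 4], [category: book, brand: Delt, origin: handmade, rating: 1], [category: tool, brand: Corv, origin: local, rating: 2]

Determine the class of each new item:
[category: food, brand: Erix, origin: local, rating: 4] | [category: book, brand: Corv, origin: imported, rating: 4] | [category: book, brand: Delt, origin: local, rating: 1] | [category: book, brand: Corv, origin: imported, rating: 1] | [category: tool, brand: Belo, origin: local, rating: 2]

A rule that fits every label: brand is Delt AND origin is local — true of each 'Positive' example, false of each 'Negative' one.

Negative, Negative, Positive, Negative, Negative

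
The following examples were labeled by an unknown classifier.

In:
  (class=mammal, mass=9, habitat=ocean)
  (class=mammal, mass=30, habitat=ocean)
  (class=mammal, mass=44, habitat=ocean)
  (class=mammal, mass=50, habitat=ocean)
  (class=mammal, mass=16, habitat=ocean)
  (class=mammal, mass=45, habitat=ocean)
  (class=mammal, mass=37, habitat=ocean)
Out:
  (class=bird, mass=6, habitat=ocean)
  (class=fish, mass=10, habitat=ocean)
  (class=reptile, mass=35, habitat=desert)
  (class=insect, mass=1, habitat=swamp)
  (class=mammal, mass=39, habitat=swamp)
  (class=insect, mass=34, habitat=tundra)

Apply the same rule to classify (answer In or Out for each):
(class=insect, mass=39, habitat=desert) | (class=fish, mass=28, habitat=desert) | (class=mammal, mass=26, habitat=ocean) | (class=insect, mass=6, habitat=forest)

All 'In' examples share one property — habitat is ocean AND class is mammal — and every 'Out' example lacks it.
(class=insect, mass=39, habitat=desert): habitat is desert, class is insect, does not satisfy this → Out. (class=fish, mass=28, habitat=desert): habitat is desert, class is fish, does not satisfy this → Out. (class=mammal, mass=26, habitat=ocean): habitat is ocean, class is mammal, qualifies → In. (class=insect, mass=6, habitat=forest): habitat is forest, class is insect, does not satisfy this → Out.

Out, Out, In, Out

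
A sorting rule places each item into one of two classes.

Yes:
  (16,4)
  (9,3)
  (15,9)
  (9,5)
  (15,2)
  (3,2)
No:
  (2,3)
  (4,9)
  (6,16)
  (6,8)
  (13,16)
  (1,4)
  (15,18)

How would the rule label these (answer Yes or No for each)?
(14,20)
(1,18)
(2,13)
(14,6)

A rule that fits every label: first > second — true of each 'Yes' example, false of each 'No' one.
(14,20) — 14 < 20, hence No. (1,18) — 1 < 18, hence No. (2,13) — 2 < 13, hence No. (14,6) — 14 > 6, hence Yes.

No, No, No, Yes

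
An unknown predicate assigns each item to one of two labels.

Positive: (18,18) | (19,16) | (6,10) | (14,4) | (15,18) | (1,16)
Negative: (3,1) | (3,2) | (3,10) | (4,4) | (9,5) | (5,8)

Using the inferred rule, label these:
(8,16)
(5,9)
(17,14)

Positive, Negative, Positive

The common property of the 'Positive' items is: sum ≥ 16. No 'Negative' item has it.
(8,16) → 8+16 = 24 → Positive.
(5,9) → 5+9 = 14 → Negative.
(17,14) → 17+14 = 31 → Positive.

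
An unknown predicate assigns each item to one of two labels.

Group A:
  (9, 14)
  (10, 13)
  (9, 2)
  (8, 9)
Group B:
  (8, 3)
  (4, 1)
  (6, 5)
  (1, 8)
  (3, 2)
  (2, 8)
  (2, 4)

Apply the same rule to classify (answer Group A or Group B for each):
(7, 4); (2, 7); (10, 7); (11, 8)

Group B, Group B, Group A, Group A

The rule appears to be: max ≥ 9.
(7, 4) — max 7, hence Group B. (2, 7) — max 7, hence Group B. (10, 7) — max 10, hence Group A. (11, 8) — max 11, hence Group A.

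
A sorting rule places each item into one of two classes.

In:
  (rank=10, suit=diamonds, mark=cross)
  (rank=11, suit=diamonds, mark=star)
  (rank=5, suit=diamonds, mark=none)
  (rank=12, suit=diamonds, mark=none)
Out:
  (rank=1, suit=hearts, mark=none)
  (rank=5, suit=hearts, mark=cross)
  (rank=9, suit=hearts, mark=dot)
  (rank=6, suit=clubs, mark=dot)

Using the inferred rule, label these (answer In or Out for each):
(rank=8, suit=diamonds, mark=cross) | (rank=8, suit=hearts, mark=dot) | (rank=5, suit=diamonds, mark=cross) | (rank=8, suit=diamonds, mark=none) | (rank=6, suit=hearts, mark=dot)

Checking candidate rules against both groups, what survives is: suit is diamonds.
(rank=8, suit=diamonds, mark=cross): In (suit is diamonds). (rank=8, suit=hearts, mark=dot): Out (suit is hearts). (rank=5, suit=diamonds, mark=cross): In (suit is diamonds). (rank=8, suit=diamonds, mark=none): In (suit is diamonds). (rank=6, suit=hearts, mark=dot): Out (suit is hearts).

In, Out, In, In, Out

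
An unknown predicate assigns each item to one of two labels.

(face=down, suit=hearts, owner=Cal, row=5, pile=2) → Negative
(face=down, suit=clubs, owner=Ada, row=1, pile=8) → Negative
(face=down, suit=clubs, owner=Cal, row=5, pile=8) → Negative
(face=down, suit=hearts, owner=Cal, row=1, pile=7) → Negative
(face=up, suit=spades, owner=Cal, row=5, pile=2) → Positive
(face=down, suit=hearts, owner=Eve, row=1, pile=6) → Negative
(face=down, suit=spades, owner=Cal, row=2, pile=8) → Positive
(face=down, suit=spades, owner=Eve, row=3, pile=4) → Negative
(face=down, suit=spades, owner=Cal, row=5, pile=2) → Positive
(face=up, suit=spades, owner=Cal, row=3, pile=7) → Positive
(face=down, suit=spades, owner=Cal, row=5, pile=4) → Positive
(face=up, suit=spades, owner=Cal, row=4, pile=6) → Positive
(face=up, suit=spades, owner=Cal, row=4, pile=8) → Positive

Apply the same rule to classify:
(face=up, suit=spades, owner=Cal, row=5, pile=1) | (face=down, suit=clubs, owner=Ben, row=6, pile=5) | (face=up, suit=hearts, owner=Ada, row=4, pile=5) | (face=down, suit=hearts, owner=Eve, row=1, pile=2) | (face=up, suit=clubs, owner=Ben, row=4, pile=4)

Positive, Negative, Negative, Negative, Negative

'Positive' ⟺ owner is Cal AND suit is spades.
(face=up, suit=spades, owner=Cal, row=5, pile=1) → owner is Cal, suit is spades → Positive.
(face=down, suit=clubs, owner=Ben, row=6, pile=5) → owner is Ben, suit is clubs → Negative.
(face=up, suit=hearts, owner=Ada, row=4, pile=5) → owner is Ada, suit is hearts → Negative.
(face=down, suit=hearts, owner=Eve, row=1, pile=2) → owner is Eve, suit is hearts → Negative.
(face=up, suit=clubs, owner=Ben, row=4, pile=4) → owner is Ben, suit is clubs → Negative.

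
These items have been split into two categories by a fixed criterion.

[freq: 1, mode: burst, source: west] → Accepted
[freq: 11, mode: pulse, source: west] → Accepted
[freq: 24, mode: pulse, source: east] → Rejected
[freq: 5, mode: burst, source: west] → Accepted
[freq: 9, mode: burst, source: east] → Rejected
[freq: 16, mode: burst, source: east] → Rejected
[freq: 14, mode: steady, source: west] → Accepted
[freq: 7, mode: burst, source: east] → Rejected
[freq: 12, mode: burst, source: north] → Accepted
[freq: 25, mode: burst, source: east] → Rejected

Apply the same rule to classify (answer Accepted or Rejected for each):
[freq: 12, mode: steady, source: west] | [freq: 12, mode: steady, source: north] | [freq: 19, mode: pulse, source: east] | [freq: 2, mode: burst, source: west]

Accepted, Accepted, Rejected, Accepted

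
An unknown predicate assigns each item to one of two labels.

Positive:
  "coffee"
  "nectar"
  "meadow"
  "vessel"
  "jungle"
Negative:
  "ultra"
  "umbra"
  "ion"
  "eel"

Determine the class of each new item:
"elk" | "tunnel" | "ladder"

A rule that fits every label: even length — true of each 'Positive' example, false of each 'Negative' one.
"elk" — length 3, hence Negative.
"tunnel" — length 6, hence Positive.
"ladder" — length 6, hence Positive.

Negative, Positive, Positive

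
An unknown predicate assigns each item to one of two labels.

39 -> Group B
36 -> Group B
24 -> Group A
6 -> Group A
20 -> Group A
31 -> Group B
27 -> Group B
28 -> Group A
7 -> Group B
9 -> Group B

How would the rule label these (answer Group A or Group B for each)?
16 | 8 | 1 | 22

One predicate separates the groups cleanly: even AND at most 28.
16: 16 is even, 16 ≤ 28, satisfies this → Group A. 8: 8 is even, 8 ≤ 28, satisfies this → Group A. 1: 1 is odd, 1 ≤ 28, does not pass → Group B. 22: 22 is even, 22 ≤ 28, satisfies this → Group A.

Group A, Group A, Group B, Group A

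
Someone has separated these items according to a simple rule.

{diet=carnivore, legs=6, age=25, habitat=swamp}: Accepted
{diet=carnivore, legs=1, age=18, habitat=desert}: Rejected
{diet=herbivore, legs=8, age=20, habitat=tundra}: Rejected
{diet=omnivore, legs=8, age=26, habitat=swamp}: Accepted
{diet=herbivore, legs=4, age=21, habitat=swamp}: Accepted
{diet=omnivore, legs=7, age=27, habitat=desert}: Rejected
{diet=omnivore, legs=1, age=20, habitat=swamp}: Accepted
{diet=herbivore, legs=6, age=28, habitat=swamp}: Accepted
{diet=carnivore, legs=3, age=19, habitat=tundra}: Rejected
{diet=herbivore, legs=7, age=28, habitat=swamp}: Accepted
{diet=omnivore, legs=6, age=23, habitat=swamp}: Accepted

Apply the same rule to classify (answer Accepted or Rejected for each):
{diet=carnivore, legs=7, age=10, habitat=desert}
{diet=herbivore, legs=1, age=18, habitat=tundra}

Checking candidate rules against both groups, what survives is: habitat is swamp.
{diet=carnivore, legs=7, age=10, habitat=desert}: habitat is desert — does not fit, so Rejected.
{diet=herbivore, legs=1, age=18, habitat=tundra}: habitat is tundra — does not fit, so Rejected.

Rejected, Rejected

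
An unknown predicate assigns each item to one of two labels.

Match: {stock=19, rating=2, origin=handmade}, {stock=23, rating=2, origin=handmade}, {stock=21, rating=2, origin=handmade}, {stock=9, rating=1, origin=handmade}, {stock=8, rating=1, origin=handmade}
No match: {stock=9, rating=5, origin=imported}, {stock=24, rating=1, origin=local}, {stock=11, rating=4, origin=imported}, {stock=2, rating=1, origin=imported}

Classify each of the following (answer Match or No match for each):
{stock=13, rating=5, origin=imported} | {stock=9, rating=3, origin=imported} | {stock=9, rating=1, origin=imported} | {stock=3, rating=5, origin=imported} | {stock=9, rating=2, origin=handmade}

Every 'Match' example satisfies: origin is handmade. None of the 'No match' examples do.
No match: {stock=13, rating=5, origin=imported}, since origin is imported. No match: {stock=9, rating=3, origin=imported}, since origin is imported. No match: {stock=9, rating=1, origin=imported}, since origin is imported. No match: {stock=3, rating=5, origin=imported}, since origin is imported. Match: {stock=9, rating=2, origin=handmade}, since origin is handmade.

No match, No match, No match, No match, Match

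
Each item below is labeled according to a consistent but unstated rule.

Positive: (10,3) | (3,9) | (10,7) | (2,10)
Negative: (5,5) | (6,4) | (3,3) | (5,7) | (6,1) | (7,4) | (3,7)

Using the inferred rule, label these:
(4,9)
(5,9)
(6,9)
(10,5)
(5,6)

Positive, Positive, Positive, Positive, Negative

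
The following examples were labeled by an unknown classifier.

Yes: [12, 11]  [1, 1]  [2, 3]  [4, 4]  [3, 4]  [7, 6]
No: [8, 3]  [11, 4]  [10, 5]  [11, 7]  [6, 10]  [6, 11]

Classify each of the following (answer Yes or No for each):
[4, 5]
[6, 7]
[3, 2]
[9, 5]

Yes, Yes, Yes, No

Every 'Yes' example satisfies: |first − second| ≤ 1. None of the 'No' examples do.
[4, 5] — |4−5| = 1, hence Yes.
[6, 7] — |6−7| = 1, hence Yes.
[3, 2] — |3−2| = 1, hence Yes.
[9, 5] — |9−5| = 4, hence No.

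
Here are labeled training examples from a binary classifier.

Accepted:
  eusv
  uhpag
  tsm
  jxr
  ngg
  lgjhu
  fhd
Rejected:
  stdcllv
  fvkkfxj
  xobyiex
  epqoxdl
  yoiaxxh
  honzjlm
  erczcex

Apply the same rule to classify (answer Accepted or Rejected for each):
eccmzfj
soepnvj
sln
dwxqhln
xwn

Rejected, Rejected, Accepted, Rejected, Accepted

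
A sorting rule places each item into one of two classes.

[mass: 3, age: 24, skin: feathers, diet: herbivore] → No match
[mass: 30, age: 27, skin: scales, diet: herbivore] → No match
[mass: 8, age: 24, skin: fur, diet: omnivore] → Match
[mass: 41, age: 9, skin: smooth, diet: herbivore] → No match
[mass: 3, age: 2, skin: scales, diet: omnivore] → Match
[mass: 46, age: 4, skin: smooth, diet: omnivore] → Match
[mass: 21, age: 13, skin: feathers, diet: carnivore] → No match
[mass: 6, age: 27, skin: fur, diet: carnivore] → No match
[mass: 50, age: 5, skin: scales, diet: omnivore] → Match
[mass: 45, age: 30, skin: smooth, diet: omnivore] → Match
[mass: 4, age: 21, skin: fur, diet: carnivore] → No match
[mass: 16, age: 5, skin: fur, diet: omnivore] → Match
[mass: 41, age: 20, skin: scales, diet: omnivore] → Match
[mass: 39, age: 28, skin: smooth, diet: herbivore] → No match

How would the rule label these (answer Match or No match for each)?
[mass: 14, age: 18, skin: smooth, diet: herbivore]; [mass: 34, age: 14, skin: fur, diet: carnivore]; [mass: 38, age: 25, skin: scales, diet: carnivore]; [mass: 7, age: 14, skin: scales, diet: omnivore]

No match, No match, No match, Match

One predicate separates the groups cleanly: diet is omnivore.
[mass: 14, age: 18, skin: smooth, diet: herbivore]: diet is herbivore, doesn't match → No match.
[mass: 34, age: 14, skin: fur, diet: carnivore]: diet is carnivore, doesn't match → No match.
[mass: 38, age: 25, skin: scales, diet: carnivore]: diet is carnivore, doesn't match → No match.
[mass: 7, age: 14, skin: scales, diet: omnivore]: diet is omnivore, satisfies this → Match.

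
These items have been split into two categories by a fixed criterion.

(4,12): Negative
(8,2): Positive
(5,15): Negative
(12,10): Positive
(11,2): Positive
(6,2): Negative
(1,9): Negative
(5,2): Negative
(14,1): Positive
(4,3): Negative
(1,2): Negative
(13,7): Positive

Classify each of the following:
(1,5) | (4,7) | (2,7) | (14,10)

The pattern is that an item is 'Positive' exactly when: first ≥ 7.

Negative, Negative, Negative, Positive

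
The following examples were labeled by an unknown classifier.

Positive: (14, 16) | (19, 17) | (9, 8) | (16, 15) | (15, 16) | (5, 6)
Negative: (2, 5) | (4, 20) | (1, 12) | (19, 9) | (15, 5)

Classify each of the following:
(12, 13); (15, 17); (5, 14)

Positive, Positive, Negative

'Positive' ⟺ |first − second| ≤ 2.
(12, 13) — |12−13| = 1, hence Positive. (15, 17) — |15−17| = 2, hence Positive. (5, 14) — |5−14| = 9, hence Negative.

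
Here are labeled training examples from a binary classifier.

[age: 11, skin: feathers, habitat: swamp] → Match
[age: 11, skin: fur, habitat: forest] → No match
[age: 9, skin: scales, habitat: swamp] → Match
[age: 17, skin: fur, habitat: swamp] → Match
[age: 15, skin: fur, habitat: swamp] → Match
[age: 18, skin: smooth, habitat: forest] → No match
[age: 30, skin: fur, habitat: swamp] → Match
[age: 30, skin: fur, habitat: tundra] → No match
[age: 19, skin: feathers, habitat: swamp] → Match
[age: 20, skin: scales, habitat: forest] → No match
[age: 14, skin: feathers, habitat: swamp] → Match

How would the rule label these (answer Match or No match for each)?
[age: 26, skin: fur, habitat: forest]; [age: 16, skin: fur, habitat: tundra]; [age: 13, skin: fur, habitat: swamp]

No match, No match, Match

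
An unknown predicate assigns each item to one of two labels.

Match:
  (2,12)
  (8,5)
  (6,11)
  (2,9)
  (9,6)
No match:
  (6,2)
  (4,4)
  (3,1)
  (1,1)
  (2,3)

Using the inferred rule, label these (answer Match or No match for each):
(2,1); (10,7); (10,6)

No match, Match, Match

All 'Match' examples share one property — sum ≥ 11 — and every 'No match' example lacks it.
(2,1): 2+1 = 3 — doesn't match, so No match.
(10,7): 10+7 = 17 — fits, so Match.
(10,6): 10+6 = 16 — fits, so Match.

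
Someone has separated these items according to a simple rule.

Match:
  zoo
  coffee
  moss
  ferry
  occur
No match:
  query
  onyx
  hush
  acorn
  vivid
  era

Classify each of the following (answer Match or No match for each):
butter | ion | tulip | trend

Match, No match, No match, No match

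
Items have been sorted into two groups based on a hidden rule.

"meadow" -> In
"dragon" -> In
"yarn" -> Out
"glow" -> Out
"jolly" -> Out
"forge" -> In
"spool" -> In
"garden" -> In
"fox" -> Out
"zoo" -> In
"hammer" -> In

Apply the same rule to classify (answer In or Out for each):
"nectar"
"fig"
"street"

In, Out, In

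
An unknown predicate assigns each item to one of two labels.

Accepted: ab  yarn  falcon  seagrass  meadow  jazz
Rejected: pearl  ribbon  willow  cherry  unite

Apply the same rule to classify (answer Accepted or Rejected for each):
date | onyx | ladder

Every 'Accepted' example satisfies: even length AND contains 'a'. None of the 'Rejected' examples do.
date → length 4, has 'a' → Accepted. onyx → length 4, no 'a' → Rejected. ladder → length 6, has 'a' → Accepted.

Accepted, Rejected, Accepted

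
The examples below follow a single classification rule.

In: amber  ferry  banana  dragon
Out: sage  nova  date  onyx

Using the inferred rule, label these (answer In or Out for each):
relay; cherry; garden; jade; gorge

A rule that fits every label: length ≥ 5 — true of each 'In' example, false of each 'Out' one.
relay: In (length 5).
cherry: In (length 6).
garden: In (length 6).
jade: Out (length 4).
gorge: In (length 5).

In, In, In, Out, In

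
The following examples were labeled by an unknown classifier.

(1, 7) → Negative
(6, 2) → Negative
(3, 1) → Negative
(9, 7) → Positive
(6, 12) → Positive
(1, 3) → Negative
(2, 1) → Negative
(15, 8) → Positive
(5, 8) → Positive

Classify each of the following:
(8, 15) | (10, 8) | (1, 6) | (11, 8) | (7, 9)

All 'Positive' examples share one property — sum ≥ 13 — and every 'Negative' example lacks it.
(8, 15): Positive (8+15 = 23). (10, 8): Positive (10+8 = 18). (1, 6): Negative (1+6 = 7). (11, 8): Positive (11+8 = 19). (7, 9): Positive (7+9 = 16).

Positive, Positive, Negative, Positive, Positive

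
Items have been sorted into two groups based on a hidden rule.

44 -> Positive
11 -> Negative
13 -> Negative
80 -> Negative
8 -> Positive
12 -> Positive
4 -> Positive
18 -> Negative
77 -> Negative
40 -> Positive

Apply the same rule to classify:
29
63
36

Rule: multiple of 4 AND at most 44. This holds for each 'Positive' example and fails for each 'Negative' one.
29: 29 = 4·7 + 1, 29 ≤ 44, fails the rule → Negative. 63: 63 = 4·15 + 3, 63 > 44, fails the rule → Negative. 36: 36 = 4·9, 36 ≤ 44, satisfies this → Positive.

Negative, Negative, Positive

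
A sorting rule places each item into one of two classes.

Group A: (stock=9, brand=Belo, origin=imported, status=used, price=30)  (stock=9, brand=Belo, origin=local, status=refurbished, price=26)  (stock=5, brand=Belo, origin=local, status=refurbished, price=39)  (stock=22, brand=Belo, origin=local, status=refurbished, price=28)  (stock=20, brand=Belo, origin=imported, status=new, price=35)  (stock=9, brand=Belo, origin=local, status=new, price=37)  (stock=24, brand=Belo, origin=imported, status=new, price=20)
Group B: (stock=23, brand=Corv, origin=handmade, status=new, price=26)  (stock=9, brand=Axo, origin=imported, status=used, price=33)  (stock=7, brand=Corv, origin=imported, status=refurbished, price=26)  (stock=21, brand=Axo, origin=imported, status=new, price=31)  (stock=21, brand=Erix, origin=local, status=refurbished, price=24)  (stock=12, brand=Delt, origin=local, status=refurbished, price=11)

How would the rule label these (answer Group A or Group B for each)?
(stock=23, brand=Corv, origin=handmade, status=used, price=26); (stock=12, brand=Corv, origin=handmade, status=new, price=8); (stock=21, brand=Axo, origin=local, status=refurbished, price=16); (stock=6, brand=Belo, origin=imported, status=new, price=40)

All 'Group A' examples share one property — brand is Belo — and every 'Group B' example lacks it.
(stock=23, brand=Corv, origin=handmade, status=used, price=26) → brand is Corv → Group B.
(stock=12, brand=Corv, origin=handmade, status=new, price=8) → brand is Corv → Group B.
(stock=21, brand=Axo, origin=local, status=refurbished, price=16) → brand is Axo → Group B.
(stock=6, brand=Belo, origin=imported, status=new, price=40) → brand is Belo → Group A.

Group B, Group B, Group B, Group A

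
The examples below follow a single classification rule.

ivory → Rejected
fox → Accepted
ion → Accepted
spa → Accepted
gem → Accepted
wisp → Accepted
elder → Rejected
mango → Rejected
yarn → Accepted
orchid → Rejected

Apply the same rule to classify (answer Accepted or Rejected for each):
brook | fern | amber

Rejected, Accepted, Rejected

The pattern is that an item is 'Accepted' exactly when: length ≤ 4.
brook → length 5 → Rejected.
fern → length 4 → Accepted.
amber → length 5 → Rejected.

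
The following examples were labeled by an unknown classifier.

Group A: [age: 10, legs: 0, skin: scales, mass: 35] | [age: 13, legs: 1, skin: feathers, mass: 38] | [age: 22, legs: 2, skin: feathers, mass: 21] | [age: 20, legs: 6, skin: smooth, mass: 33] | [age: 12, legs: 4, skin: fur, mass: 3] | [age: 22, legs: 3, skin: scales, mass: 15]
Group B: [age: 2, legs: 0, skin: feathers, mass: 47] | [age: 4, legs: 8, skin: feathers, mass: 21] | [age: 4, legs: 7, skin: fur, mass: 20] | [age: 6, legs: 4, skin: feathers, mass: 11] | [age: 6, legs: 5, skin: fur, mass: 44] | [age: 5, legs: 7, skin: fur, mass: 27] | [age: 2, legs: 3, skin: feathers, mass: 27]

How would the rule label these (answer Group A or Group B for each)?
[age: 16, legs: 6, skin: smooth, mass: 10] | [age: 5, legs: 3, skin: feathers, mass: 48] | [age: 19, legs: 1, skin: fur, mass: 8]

Every 'Group A' example satisfies: age ≥ 10. None of the 'Group B' examples do.

Group A, Group B, Group A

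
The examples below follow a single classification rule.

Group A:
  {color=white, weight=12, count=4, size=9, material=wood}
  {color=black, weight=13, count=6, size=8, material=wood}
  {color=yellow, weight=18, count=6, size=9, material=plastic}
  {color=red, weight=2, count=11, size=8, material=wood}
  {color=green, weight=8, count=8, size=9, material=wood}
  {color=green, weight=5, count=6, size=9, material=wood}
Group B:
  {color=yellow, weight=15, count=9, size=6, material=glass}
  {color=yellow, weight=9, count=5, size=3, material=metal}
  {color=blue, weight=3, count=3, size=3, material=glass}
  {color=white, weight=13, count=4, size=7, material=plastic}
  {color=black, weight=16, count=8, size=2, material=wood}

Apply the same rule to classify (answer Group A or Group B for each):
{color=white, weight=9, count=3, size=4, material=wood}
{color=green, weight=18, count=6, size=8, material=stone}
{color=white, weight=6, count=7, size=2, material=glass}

Group B, Group A, Group B

One predicate separates the groups cleanly: size ≥ 8.
{color=white, weight=9, count=3, size=4, material=wood} — size = 4, hence Group B.
{color=green, weight=18, count=6, size=8, material=stone} — size = 8, hence Group A.
{color=white, weight=6, count=7, size=2, material=glass} — size = 2, hence Group B.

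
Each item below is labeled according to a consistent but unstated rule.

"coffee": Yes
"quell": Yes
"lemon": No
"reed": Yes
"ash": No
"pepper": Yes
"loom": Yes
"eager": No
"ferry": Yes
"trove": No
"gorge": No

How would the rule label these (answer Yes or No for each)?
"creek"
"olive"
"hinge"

Checking candidate rules against both groups, what survives is: has a double letter.
Yes: "creek", since 'ee' doubled.
No: "olive", since no doubled letter.
No: "hinge", since no doubled letter.

Yes, No, No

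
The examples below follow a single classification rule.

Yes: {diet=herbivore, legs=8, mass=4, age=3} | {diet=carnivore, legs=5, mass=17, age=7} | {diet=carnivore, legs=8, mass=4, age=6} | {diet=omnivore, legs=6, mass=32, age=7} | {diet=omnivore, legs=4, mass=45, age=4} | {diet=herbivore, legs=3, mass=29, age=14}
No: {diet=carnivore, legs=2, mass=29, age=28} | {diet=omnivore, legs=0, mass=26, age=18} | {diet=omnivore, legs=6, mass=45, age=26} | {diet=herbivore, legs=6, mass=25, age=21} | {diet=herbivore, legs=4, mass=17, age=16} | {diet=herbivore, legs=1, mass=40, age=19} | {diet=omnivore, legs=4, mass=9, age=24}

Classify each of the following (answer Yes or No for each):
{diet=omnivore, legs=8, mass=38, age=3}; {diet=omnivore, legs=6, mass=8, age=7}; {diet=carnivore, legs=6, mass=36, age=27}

Yes, Yes, No

All 'Yes' examples share one property — age ≤ 14 — and every 'No' example lacks it.
Yes: {diet=omnivore, legs=8, mass=38, age=3}, since age = 3. Yes: {diet=omnivore, legs=6, mass=8, age=7}, since age = 7. No: {diet=carnivore, legs=6, mass=36, age=27}, since age = 27.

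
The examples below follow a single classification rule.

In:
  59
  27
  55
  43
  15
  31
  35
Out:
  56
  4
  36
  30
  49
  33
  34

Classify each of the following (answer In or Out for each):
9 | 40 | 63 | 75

Out, Out, In, In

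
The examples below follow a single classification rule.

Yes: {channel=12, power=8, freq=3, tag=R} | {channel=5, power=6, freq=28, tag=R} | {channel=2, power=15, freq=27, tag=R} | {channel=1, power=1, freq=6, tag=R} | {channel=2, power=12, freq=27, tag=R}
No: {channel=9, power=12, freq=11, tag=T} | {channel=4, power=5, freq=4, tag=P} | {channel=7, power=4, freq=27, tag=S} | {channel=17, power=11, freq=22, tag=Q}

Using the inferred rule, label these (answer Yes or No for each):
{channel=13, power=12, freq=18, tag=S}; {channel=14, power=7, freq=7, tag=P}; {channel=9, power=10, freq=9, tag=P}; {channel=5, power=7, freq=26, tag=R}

No, No, No, Yes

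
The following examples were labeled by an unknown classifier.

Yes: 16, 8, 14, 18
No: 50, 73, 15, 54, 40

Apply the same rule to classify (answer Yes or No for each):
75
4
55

One predicate separates the groups cleanly: even AND at most 18.
75: 75 is odd, 75 > 18, does not satisfy this → No. 4: 4 is even, 4 ≤ 18, fits → Yes. 55: 55 is odd, 55 > 18, does not satisfy this → No.

No, Yes, No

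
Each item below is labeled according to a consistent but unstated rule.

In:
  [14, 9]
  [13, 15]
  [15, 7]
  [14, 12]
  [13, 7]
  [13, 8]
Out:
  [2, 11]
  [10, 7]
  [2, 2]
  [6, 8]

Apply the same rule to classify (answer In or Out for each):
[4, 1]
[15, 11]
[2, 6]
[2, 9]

Out, In, Out, Out

The common property of the 'In' items is: sum ≥ 20. No 'Out' item has it.
[4, 1] — 4+1 = 5, hence Out.
[15, 11] — 15+11 = 26, hence In.
[2, 6] — 2+6 = 8, hence Out.
[2, 9] — 2+9 = 11, hence Out.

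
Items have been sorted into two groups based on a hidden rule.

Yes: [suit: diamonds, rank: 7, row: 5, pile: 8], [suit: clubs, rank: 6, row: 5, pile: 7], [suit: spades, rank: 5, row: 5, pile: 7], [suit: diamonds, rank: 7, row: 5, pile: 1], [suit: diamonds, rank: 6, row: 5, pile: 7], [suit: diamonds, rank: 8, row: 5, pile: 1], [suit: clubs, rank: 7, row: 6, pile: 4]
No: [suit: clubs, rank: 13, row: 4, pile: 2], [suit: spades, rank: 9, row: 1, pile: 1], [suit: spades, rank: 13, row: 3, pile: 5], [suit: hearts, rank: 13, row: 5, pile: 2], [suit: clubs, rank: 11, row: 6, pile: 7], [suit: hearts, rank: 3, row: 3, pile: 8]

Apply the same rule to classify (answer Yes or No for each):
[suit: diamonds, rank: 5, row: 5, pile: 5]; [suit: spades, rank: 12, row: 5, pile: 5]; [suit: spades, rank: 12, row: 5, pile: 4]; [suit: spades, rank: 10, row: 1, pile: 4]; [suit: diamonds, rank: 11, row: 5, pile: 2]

The rule appears to be: row ≥ 4 AND rank ≤ 8.
[suit: diamonds, rank: 5, row: 5, pile: 5] → row = 5, rank = 5 → Yes.
[suit: spades, rank: 12, row: 5, pile: 5] → row = 5, rank = 12 → No.
[suit: spades, rank: 12, row: 5, pile: 4] → row = 5, rank = 12 → No.
[suit: spades, rank: 10, row: 1, pile: 4] → row = 1, rank = 10 → No.
[suit: diamonds, rank: 11, row: 5, pile: 2] → row = 5, rank = 11 → No.

Yes, No, No, No, No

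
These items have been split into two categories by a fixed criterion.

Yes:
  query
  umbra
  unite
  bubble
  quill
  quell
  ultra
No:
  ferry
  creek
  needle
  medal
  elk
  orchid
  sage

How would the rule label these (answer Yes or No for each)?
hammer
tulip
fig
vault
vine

A rule that fits every label: contains 'u' — true of each 'Yes' example, false of each 'No' one.
hammer — no 'u', hence No. tulip — has 'u', hence Yes. fig — no 'u', hence No. vault — has 'u', hence Yes. vine — no 'u', hence No.

No, Yes, No, Yes, No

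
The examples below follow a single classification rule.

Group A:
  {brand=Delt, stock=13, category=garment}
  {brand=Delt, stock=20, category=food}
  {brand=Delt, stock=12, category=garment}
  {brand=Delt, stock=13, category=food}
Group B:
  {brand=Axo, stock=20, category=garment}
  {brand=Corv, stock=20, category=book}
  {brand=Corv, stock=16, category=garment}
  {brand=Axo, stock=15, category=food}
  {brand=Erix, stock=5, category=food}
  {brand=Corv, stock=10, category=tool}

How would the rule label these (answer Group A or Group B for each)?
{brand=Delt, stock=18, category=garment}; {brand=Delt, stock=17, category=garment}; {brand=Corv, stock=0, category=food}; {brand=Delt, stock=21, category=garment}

'Group A' ⟺ brand is Delt.
{brand=Delt, stock=18, category=garment} — brand is Delt, hence Group A.
{brand=Delt, stock=17, category=garment} — brand is Delt, hence Group A.
{brand=Corv, stock=0, category=food} — brand is Corv, hence Group B.
{brand=Delt, stock=21, category=garment} — brand is Delt, hence Group A.

Group A, Group A, Group B, Group A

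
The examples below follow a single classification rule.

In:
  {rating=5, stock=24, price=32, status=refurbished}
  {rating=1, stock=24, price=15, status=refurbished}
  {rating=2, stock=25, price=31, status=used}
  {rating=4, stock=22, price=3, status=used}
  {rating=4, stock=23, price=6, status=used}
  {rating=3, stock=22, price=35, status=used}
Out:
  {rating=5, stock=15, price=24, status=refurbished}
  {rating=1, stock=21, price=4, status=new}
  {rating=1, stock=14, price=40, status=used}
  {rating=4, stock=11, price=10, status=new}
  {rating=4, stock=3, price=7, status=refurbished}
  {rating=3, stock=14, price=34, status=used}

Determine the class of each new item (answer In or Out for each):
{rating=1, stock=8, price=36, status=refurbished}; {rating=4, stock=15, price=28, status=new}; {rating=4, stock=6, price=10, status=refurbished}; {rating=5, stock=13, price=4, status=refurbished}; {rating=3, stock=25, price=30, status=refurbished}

The distinguishing property — stock ≥ 22 — holds for all the 'In' cases and none of the 'Out' cases.
{rating=1, stock=8, price=36, status=refurbished}: stock = 8, doesn't match → Out.
{rating=4, stock=15, price=28, status=new}: stock = 15, doesn't match → Out.
{rating=4, stock=6, price=10, status=refurbished}: stock = 6, doesn't match → Out.
{rating=5, stock=13, price=4, status=refurbished}: stock = 13, doesn't match → Out.
{rating=3, stock=25, price=30, status=refurbished}: stock = 25, satisfies this → In.

Out, Out, Out, Out, In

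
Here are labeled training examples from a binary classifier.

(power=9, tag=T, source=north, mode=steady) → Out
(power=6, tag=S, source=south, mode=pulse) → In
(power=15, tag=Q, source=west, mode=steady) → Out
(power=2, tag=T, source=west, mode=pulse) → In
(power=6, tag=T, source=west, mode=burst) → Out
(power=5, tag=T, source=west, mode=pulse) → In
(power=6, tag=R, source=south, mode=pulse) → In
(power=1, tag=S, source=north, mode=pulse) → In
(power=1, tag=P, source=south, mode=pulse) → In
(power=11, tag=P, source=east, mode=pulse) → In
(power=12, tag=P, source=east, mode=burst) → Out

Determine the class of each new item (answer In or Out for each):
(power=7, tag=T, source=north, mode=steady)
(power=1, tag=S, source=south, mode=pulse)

Comparing the two groups points to one rule — mode is pulse.
(power=7, tag=T, source=north, mode=steady): mode is steady, fails this test → Out. (power=1, tag=S, source=south, mode=pulse): mode is pulse, checks out → In.

Out, In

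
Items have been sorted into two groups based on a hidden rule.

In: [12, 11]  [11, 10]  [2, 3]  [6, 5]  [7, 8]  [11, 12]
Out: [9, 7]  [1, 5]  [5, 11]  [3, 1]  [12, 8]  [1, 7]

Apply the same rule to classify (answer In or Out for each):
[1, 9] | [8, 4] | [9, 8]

Rule: sum is odd. This holds for each 'In' example and fails for each 'Out' one.
[1, 9]: Out (1+9 = 10). [8, 4]: Out (8+4 = 12). [9, 8]: In (9+8 = 17).

Out, Out, In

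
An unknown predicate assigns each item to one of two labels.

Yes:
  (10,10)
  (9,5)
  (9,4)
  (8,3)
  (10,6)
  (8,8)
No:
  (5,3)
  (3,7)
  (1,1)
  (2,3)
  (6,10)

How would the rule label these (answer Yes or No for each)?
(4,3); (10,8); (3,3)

No, Yes, No

The simplest hypothesis consistent with all the labels is: first ≥ 7.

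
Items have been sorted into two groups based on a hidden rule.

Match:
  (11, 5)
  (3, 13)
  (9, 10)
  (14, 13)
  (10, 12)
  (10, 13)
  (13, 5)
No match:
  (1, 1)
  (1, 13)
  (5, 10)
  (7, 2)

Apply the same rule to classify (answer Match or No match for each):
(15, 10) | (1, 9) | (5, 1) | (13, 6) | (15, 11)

Match, No match, No match, Match, Match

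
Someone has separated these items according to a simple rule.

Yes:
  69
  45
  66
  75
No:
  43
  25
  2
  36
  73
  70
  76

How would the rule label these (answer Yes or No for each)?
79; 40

No, No

Rule: multiple of 3 AND at least 43. This holds for each 'Yes' example and fails for each 'No' one.
79: 79 = 3·26 + 1, 79 ≥ 43, doesn't match → No. 40: 40 = 3·13 + 1, 40 < 43, doesn't match → No.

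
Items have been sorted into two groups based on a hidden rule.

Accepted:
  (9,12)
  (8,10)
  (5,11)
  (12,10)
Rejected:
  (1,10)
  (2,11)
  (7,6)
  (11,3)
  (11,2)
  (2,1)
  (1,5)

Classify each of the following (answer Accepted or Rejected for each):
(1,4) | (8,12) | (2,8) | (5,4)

Rejected, Accepted, Rejected, Rejected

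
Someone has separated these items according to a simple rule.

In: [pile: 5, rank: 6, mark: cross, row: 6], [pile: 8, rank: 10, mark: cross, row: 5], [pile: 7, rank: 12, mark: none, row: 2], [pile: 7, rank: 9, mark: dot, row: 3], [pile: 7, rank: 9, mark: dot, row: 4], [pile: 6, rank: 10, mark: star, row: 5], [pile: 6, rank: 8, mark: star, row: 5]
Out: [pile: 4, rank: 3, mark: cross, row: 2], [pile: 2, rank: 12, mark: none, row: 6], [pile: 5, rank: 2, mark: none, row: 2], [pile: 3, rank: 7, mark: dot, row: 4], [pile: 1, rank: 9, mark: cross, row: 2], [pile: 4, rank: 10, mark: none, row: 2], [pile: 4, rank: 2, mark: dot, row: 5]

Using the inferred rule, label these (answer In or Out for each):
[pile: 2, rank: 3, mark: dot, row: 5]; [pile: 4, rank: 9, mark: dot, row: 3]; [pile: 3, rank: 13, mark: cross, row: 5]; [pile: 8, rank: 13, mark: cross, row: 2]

The rule appears to be: pile ≥ 5 AND rank ≥ 3.
[pile: 2, rank: 3, mark: dot, row: 5]: pile = 2, rank = 3, doesn't match → Out. [pile: 4, rank: 9, mark: dot, row: 3]: pile = 4, rank = 9, doesn't match → Out. [pile: 3, rank: 13, mark: cross, row: 5]: pile = 3, rank = 13, doesn't match → Out. [pile: 8, rank: 13, mark: cross, row: 2]: pile = 8, rank = 13, meets the rule → In.

Out, Out, Out, In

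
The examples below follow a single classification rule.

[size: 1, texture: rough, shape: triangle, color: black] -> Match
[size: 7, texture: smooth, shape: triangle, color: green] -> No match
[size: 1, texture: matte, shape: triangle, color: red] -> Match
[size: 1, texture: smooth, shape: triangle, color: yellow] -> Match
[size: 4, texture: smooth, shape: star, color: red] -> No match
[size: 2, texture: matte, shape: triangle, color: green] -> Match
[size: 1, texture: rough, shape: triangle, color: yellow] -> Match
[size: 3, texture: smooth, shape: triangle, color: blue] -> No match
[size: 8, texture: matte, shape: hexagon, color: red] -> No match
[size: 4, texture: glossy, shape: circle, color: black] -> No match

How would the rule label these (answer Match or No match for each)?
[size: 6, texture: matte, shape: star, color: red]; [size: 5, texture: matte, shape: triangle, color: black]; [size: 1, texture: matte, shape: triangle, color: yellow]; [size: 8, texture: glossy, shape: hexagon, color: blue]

No match, No match, Match, No match

One predicate separates the groups cleanly: size ≤ 2.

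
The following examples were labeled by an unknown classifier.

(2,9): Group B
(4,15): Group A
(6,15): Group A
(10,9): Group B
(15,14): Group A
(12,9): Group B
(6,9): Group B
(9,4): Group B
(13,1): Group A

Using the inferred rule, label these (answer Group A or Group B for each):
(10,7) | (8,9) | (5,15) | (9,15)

Group B, Group B, Group A, Group A

All 'Group A' examples share one property — max ≥ 13 — and every 'Group B' example lacks it.
(10,7): max 10, fails this test → Group B.
(8,9): max 9, fails this test → Group B.
(5,15): max 15, checks out → Group A.
(9,15): max 15, checks out → Group A.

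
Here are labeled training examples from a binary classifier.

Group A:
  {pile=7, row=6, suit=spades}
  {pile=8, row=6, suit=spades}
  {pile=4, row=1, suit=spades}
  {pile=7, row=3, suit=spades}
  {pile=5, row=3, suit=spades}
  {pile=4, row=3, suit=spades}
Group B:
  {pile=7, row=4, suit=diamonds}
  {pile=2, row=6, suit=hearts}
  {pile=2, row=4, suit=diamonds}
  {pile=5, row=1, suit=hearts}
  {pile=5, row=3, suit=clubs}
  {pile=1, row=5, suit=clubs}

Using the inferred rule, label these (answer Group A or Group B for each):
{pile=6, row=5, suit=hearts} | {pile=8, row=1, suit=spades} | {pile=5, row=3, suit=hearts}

Group B, Group A, Group B

'Group A' ⟺ suit is spades.
{pile=6, row=5, suit=hearts}: Group B (suit is hearts). {pile=8, row=1, suit=spades}: Group A (suit is spades). {pile=5, row=3, suit=hearts}: Group B (suit is hearts).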